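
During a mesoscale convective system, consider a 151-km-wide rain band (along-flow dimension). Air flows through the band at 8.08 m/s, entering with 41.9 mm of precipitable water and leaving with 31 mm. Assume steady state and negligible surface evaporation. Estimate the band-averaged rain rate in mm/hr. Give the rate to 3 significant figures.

R ≈ 2.10 mm/hr

Column moisture flux per unit crosswind length is F = V × PW.
Inflow: F_in = 8.08 × 41.9 = 338.552 mm·m/s
Outflow: F_out = 8.08 × 31 = 250.48 mm·m/s
Steady-state rate R = (F_in − F_out)/L = (338.552 − 250.48) / 151000 m = 5.833e-04 mm/s.
R = 5.833e-04 × 3600 = 2.10 mm/hr.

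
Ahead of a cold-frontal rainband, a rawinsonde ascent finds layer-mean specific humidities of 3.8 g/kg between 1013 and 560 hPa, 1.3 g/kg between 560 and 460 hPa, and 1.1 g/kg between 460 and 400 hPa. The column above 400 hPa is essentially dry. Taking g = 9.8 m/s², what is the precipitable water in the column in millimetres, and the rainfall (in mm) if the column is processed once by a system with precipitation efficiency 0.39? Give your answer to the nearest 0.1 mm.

Precipitable water is the column-integrated vapour mass per unit area: PW = (1/g) Σ q̄ Δp, with q in kg/kg and Δp in Pa (1 kg/m² of water = 1 mm).
Layer 1013–560 hPa: Δp = 453 hPa = 45300 Pa, q̄ = 0.0038 kg/kg → 0.0038 × 45300 / 9.8 = 17.57 mm
Layer 560–460 hPa: Δp = 100 hPa = 10000 Pa, q̄ = 0.0013 kg/kg → 0.0013 × 10000 / 9.8 = 1.33 mm
Layer 460–400 hPa: Δp = 60 hPa = 6000 Pa, q̄ = 0.0011 kg/kg → 0.0011 × 6000 / 9.8 = 0.67 mm
PW = 17.57 + 1.33 + 0.67 = 19.57 ≈ 19.6 mm.
Rainfall = ε × PW = 0.39 × 19.6 = 7.6 mm.

PW ≈ 19.6 mm; rainfall ≈ 7.6 mm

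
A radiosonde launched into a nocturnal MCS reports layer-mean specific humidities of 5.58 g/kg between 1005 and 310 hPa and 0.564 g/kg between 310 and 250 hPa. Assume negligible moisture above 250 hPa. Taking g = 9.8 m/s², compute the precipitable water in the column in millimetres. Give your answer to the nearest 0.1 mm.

PW ≈ 39.9 mm

Precipitable water is the column-integrated vapour mass per unit area: PW = (1/g) Σ q̄ Δp, with q in kg/kg and Δp in Pa (1 kg/m² of water = 1 mm).
Layer 1005–310 hPa: Δp = 695 hPa = 69500 Pa, q̄ = 0.00558 kg/kg → 0.00558 × 69500 / 9.8 = 39.57 mm
Layer 310–250 hPa: Δp = 60 hPa = 6000 Pa, q̄ = 0.000564 kg/kg → 0.000564 × 6000 / 9.8 = 0.35 mm
PW = 39.57 + 0.35 = 39.92 ≈ 39.9 mm.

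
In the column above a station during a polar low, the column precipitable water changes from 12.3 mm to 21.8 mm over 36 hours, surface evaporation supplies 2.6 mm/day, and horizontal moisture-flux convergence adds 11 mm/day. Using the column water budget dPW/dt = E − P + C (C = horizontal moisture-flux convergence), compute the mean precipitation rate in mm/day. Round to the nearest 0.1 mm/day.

dPW/dt = (21.8 − 12.3) mm / (36/24 day) = +6.333 mm/day.
P = E + C − dPW/dt = 2.6 + (11) − (+6.333) = 7.3 mm/day.

P ≈ 7.3 mm/day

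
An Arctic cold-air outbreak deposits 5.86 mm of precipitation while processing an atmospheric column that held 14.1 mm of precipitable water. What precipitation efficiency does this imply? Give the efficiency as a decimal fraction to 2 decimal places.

ε ≈ 0.42

ε = precipitation / PW = 5.86 / 14.1 = 0.42.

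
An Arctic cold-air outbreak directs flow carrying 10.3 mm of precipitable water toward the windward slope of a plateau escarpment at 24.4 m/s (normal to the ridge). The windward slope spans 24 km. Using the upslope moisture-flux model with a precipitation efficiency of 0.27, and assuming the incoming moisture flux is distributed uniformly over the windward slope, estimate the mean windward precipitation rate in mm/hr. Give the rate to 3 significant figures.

R ≈ 10.2 mm/hr

Incoming column moisture flux per unit ridge length: F = V × PW = 24.4 × 10.3 = 251.32 mm·m/s.
Spread over the 24 km slope with efficiency ε = 0.27: R = ε·F/W = 0.27 × 251.32 / 24000 m = 2.827e-03 mm/s.
R = 2.827e-03 × 3600 = 10.2 mm/hr.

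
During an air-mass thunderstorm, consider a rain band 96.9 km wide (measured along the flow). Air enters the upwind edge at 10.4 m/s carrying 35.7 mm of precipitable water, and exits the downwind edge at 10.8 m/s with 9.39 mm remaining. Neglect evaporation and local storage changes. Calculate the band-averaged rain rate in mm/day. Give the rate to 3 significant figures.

R ≈ 241 mm/day

Column moisture flux per unit crosswind length is F = V × PW.
Inflow: F_in = 10.4 × 35.7 = 371.28 mm·m/s
Outflow: F_out = 10.8 × 9.39 = 101.412 mm·m/s
Steady-state rate R = (F_in − F_out)/L = (371.28 − 101.412) / 96900 m = 2.785e-03 mm/s.
R = 2.785e-03 × 3600 × 24 = 241 mm/day.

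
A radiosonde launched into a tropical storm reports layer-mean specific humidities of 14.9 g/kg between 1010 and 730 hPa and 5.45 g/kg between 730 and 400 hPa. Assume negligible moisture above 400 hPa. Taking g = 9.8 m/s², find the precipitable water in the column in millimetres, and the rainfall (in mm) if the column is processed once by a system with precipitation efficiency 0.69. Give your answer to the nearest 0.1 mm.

PW ≈ 60.9 mm; rainfall ≈ 42.0 mm

Precipitable water is the column-integrated vapour mass per unit area: PW = (1/g) Σ q̄ Δp, with q in kg/kg and Δp in Pa (1 kg/m² of water = 1 mm).
Layer 1010–730 hPa: Δp = 280 hPa = 28000 Pa, q̄ = 0.0149 kg/kg → 0.0149 × 28000 / 9.8 = 42.57 mm
Layer 730–400 hPa: Δp = 330 hPa = 33000 Pa, q̄ = 0.00545 kg/kg → 0.00545 × 33000 / 9.8 = 18.35 mm
PW = 42.57 + 18.35 = 60.92 ≈ 60.9 mm.
Rainfall = ε × PW = 0.69 × 60.9 = 42.0 mm.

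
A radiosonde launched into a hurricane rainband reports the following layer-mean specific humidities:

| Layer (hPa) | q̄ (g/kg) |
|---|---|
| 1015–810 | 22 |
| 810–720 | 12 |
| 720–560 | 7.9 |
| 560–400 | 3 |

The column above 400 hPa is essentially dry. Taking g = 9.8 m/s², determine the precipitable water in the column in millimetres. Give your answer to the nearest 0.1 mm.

PW ≈ 74.8 mm

Precipitable water is the column-integrated vapour mass per unit area: PW = (1/g) Σ q̄ Δp, with q in kg/kg and Δp in Pa (1 kg/m² of water = 1 mm).
Layer 1015–810 hPa: Δp = 205 hPa = 20500 Pa, q̄ = 0.022 kg/kg → 0.022 × 20500 / 9.8 = 46.02 mm
Layer 810–720 hPa: Δp = 90 hPa = 9000 Pa, q̄ = 0.012 kg/kg → 0.012 × 9000 / 9.8 = 11.02 mm
Layer 720–560 hPa: Δp = 160 hPa = 16000 Pa, q̄ = 0.0079 kg/kg → 0.0079 × 16000 / 9.8 = 12.90 mm
Layer 560–400 hPa: Δp = 160 hPa = 16000 Pa, q̄ = 0.003 kg/kg → 0.003 × 16000 / 9.8 = 4.90 mm
PW = 46.02 + 11.02 + 12.90 + 4.90 = 74.84 ≈ 74.8 mm.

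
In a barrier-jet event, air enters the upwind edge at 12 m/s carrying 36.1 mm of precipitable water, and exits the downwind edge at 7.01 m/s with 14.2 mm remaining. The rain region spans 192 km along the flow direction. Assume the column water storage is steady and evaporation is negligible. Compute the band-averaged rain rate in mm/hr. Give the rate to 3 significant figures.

Column moisture flux per unit crosswind length is F = V × PW.
Inflow: F_in = 12 × 36.1 = 433.2 mm·m/s
Outflow: F_out = 7.01 × 14.2 = 99.542 mm·m/s
Steady-state rate R = (F_in − F_out)/L = (433.2 − 99.542) / 192000 m = 1.738e-03 mm/s.
R = 1.738e-03 × 3600 = 6.26 mm/hr.

R ≈ 6.26 mm/hr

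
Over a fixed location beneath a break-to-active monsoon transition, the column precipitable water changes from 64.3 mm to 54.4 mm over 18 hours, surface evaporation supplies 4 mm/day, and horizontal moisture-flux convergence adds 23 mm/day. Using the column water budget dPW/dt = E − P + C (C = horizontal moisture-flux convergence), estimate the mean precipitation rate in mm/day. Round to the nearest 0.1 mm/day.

dPW/dt = (54.4 − 64.3) mm / (18/24 day) = -13.200 mm/day.
P = E + C − dPW/dt = 4 + (23) − (-13.200) = 40.2 mm/day.

P ≈ 40.2 mm/day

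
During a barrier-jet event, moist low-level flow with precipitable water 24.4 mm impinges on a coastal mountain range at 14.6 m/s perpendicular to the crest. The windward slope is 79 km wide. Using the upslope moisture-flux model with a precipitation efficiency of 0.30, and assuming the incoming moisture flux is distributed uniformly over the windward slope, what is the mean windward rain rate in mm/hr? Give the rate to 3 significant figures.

Incoming column moisture flux per unit ridge length: F = V × PW = 14.6 × 24.4 = 356.24 mm·m/s.
Spread over the 79 km slope with efficiency ε = 0.30: R = ε·F/W = 0.30 × 356.24 / 79000 m = 1.353e-03 mm/s.
R = 1.353e-03 × 3600 = 4.87 mm/hr.

R ≈ 4.87 mm/hr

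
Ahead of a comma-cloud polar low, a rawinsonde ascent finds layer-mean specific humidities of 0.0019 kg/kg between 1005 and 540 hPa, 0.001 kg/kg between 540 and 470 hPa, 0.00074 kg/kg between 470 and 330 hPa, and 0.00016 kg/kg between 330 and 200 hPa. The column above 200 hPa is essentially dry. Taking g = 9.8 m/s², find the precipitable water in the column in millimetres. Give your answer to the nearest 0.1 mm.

Precipitable water is the column-integrated vapour mass per unit area: PW = (1/g) Σ q̄ Δp, with q in kg/kg and Δp in Pa (1 kg/m² of water = 1 mm).
Layer 1005–540 hPa: Δp = 465 hPa = 46500 Pa, q̄ = 0.0019 kg/kg → 0.0019 × 46500 / 9.8 = 9.02 mm
Layer 540–470 hPa: Δp = 70 hPa = 7000 Pa, q̄ = 0.001 kg/kg → 0.001 × 7000 / 9.8 = 0.71 mm
Layer 470–330 hPa: Δp = 140 hPa = 14000 Pa, q̄ = 0.00074 kg/kg → 0.00074 × 14000 / 9.8 = 1.06 mm
Layer 330–200 hPa: Δp = 130 hPa = 13000 Pa, q̄ = 0.00016 kg/kg → 0.00016 × 13000 / 9.8 = 0.21 mm
PW = 9.02 + 0.71 + 1.06 + 0.21 = 11.00 ≈ 11.0 mm.

PW ≈ 11.0 mm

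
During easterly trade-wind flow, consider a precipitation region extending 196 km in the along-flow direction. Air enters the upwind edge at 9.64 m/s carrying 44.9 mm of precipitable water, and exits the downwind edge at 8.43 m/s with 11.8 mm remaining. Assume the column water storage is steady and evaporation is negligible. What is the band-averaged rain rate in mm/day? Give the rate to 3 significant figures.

R ≈ 147 mm/day

Column moisture flux per unit crosswind length is F = V × PW.
Inflow: F_in = 9.64 × 44.9 = 432.836 mm·m/s
Outflow: F_out = 8.43 × 11.8 = 99.474 mm·m/s
Steady-state rate R = (F_in − F_out)/L = (432.836 − 99.474) / 196000 m = 1.701e-03 mm/s.
R = 1.701e-03 × 3600 × 24 = 147 mm/day.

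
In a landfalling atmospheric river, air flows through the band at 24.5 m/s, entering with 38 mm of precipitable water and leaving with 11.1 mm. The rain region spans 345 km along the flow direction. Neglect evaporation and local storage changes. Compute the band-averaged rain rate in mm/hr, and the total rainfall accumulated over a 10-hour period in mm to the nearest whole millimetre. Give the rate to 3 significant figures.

R ≈ 6.88 mm/hr; total ≈ 69 mm

Column moisture flux per unit crosswind length is F = V × PW.
Inflow: F_in = 24.5 × 38 = 931 mm·m/s
Outflow: F_out = 24.5 × 11.1 = 271.95 mm·m/s
Steady-state rate R = (F_in − F_out)/L = (931 − 271.95) / 345000 m = 1.910e-03 mm/s.
R = 1.910e-03 × 3600 = 6.88 mm/hr.
Over 10 h: total = 6.88 × 10 = 68.8 ≈ 69 mm.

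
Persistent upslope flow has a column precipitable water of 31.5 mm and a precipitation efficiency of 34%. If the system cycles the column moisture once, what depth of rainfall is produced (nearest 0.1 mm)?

Rainfall = ε × PW = 0.34 × 31.5 = 10.7 mm.

rainfall ≈ 10.7 mm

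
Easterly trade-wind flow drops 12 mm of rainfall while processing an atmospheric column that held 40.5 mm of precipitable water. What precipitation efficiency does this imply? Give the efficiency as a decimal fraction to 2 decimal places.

ε ≈ 0.30

ε = rainfall / PW = 12 / 40.5 = 0.30.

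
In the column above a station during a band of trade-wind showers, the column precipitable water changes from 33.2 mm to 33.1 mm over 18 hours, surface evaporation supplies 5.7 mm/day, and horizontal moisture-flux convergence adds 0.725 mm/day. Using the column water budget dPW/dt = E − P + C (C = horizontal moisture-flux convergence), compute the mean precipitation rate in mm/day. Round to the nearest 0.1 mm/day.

P ≈ 6.6 mm/day

dPW/dt = (33.1 − 33.2) mm / (18/24 day) = -0.133 mm/day.
P = E + C − dPW/dt = 5.7 + (0.725) − (-0.133) = 6.6 mm/day.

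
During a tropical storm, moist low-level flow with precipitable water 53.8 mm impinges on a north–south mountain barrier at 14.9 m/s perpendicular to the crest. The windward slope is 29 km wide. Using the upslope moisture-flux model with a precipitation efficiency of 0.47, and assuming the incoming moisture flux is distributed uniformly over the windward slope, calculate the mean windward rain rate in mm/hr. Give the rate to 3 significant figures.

R ≈ 46.8 mm/hr

Incoming column moisture flux per unit ridge length: F = V × PW = 14.9 × 53.8 = 801.62 mm·m/s.
Spread over the 29 km slope with efficiency ε = 0.47: R = ε·F/W = 0.47 × 801.62 / 29000 m = 1.299e-02 mm/s.
R = 1.299e-02 × 3600 = 46.8 mm/hr.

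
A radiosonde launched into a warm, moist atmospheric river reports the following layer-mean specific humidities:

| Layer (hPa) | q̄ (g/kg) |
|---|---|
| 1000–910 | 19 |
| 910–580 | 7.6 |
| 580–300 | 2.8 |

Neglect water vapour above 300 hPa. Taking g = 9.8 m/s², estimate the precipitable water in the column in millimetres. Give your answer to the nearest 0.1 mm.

PW ≈ 51.0 mm

Precipitable water is the column-integrated vapour mass per unit area: PW = (1/g) Σ q̄ Δp, with q in kg/kg and Δp in Pa (1 kg/m² of water = 1 mm).
Layer 1000–910 hPa: Δp = 90 hPa = 9000 Pa, q̄ = 0.019 kg/kg → 0.019 × 9000 / 9.8 = 17.45 mm
Layer 910–580 hPa: Δp = 330 hPa = 33000 Pa, q̄ = 0.0076 kg/kg → 0.0076 × 33000 / 9.8 = 25.59 mm
Layer 580–300 hPa: Δp = 280 hPa = 28000 Pa, q̄ = 0.0028 kg/kg → 0.0028 × 28000 / 9.8 = 8.00 mm
PW = 17.45 + 25.59 + 8.00 = 51.04 ≈ 51.0 mm.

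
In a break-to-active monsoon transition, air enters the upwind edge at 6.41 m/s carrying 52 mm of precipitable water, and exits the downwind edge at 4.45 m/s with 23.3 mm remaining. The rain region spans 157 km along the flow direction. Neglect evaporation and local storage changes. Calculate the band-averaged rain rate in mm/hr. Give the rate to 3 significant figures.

Column moisture flux per unit crosswind length is F = V × PW.
Inflow: F_in = 6.41 × 52 = 333.32 mm·m/s
Outflow: F_out = 4.45 × 23.3 = 103.685 mm·m/s
Steady-state rate R = (F_in − F_out)/L = (333.32 − 103.685) / 157000 m = 1.463e-03 mm/s.
R = 1.463e-03 × 3600 = 5.27 mm/hr.

R ≈ 5.27 mm/hr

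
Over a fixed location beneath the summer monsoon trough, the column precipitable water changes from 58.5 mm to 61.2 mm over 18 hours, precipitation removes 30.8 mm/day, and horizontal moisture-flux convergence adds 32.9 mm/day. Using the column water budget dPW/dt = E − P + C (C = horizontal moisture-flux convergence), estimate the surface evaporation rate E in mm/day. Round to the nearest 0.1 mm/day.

dPW/dt = (61.2 − 58.5) mm / (18/24 day) = +3.600 mm/day.
E = dPW/dt + P − C = (+3.600) + 30.8 − (32.9) = 1.5 mm/day.

E ≈ 1.5 mm/day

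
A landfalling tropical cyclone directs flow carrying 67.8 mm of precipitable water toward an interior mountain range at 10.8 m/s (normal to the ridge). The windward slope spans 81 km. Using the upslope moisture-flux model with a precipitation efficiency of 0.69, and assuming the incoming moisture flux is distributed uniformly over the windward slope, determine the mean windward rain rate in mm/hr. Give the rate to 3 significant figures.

R ≈ 22.5 mm/hr

Incoming column moisture flux per unit ridge length: F = V × PW = 10.8 × 67.8 = 732.24 mm·m/s.
Spread over the 81 km slope with efficiency ε = 0.69: R = ε·F/W = 0.69 × 732.24 / 81000 m = 6.238e-03 mm/s.
R = 6.238e-03 × 3600 = 22.5 mm/hr.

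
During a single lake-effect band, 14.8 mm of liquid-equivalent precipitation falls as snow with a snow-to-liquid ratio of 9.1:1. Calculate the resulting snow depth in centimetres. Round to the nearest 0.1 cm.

Snow depth = liquid × ratio = 14.8 mm × 9.1 = 134.68 mm = 13.5 cm.

snow depth ≈ 13.5 cm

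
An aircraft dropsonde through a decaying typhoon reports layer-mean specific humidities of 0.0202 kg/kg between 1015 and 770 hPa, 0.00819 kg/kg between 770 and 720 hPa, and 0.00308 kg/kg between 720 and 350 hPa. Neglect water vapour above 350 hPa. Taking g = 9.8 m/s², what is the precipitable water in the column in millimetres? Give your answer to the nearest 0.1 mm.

Precipitable water is the column-integrated vapour mass per unit area: PW = (1/g) Σ q̄ Δp, with q in kg/kg and Δp in Pa (1 kg/m² of water = 1 mm).
Layer 1015–770 hPa: Δp = 245 hPa = 24500 Pa, q̄ = 0.0202 kg/kg → 0.0202 × 24500 / 9.8 = 50.50 mm
Layer 770–720 hPa: Δp = 50 hPa = 5000 Pa, q̄ = 0.00819 kg/kg → 0.00819 × 5000 / 9.8 = 4.18 mm
Layer 720–350 hPa: Δp = 370 hPa = 37000 Pa, q̄ = 0.00308 kg/kg → 0.00308 × 37000 / 9.8 = 11.63 mm
PW = 50.50 + 4.18 + 11.63 = 66.31 ≈ 66.3 mm.

PW ≈ 66.3 mm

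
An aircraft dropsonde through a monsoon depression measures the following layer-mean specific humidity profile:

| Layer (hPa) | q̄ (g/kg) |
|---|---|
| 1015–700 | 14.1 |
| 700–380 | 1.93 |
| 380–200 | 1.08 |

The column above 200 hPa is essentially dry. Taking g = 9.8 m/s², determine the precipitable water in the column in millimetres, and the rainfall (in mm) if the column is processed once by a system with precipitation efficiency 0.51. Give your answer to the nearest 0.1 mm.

PW ≈ 53.6 mm; rainfall ≈ 27.3 mm

Precipitable water is the column-integrated vapour mass per unit area: PW = (1/g) Σ q̄ Δp, with q in kg/kg and Δp in Pa (1 kg/m² of water = 1 mm).
Layer 1015–700 hPa: Δp = 315 hPa = 31500 Pa, q̄ = 0.0141 kg/kg → 0.0141 × 31500 / 9.8 = 45.32 mm
Layer 700–380 hPa: Δp = 320 hPa = 32000 Pa, q̄ = 0.00193 kg/kg → 0.00193 × 32000 / 9.8 = 6.30 mm
Layer 380–200 hPa: Δp = 180 hPa = 18000 Pa, q̄ = 0.00108 kg/kg → 0.00108 × 18000 / 9.8 = 1.98 mm
PW = 45.32 + 6.30 + 1.98 = 53.60 ≈ 53.6 mm.
Rainfall = ε × PW = 0.51 × 53.6 = 27.3 mm.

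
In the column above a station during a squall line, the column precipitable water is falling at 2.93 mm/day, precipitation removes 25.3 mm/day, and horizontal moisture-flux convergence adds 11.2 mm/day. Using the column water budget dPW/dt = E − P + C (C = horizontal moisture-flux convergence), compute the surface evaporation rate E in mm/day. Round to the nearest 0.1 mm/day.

dPW/dt = -2.93 mm/day.
E = dPW/dt + P − C = (-2.93) + 25.3 − (11.2) = 11.2 mm/day.

E ≈ 11.2 mm/day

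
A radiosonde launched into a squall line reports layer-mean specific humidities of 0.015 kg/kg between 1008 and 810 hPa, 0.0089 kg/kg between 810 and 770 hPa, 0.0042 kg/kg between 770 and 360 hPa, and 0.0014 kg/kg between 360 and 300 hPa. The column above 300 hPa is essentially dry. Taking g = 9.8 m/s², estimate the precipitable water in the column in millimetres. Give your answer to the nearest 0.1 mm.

PW ≈ 52.4 mm

Precipitable water is the column-integrated vapour mass per unit area: PW = (1/g) Σ q̄ Δp, with q in kg/kg and Δp in Pa (1 kg/m² of water = 1 mm).
Layer 1008–810 hPa: Δp = 198 hPa = 19800 Pa, q̄ = 0.015 kg/kg → 0.015 × 19800 / 9.8 = 30.31 mm
Layer 810–770 hPa: Δp = 40 hPa = 4000 Pa, q̄ = 0.0089 kg/kg → 0.0089 × 4000 / 9.8 = 3.63 mm
Layer 770–360 hPa: Δp = 410 hPa = 41000 Pa, q̄ = 0.0042 kg/kg → 0.0042 × 41000 / 9.8 = 17.57 mm
Layer 360–300 hPa: Δp = 60 hPa = 6000 Pa, q̄ = 0.0014 kg/kg → 0.0014 × 6000 / 9.8 = 0.86 mm
PW = 30.31 + 3.63 + 17.57 + 0.86 = 52.37 ≈ 52.4 mm.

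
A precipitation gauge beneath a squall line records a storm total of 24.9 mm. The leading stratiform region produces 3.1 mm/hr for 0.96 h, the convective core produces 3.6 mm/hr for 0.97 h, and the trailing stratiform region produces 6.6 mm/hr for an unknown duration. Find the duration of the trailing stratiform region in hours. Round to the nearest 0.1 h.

Known phases: 3.1 × 0.96 + 3.6 × 0.97 = 2.976 + 3.492 = 6.468 mm.
Remaining depth = 24.9 − 6.468 = 18.432 mm.
Duration = 18.432 / 6.6 = 2.8 h.

duration ≈ 2.8 h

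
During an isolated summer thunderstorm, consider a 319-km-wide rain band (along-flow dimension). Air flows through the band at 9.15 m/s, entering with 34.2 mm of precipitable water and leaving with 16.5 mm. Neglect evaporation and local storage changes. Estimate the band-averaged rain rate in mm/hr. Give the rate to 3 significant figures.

Column moisture flux per unit crosswind length is F = V × PW.
Inflow: F_in = 9.15 × 34.2 = 312.93 mm·m/s
Outflow: F_out = 9.15 × 16.5 = 150.975 mm·m/s
Steady-state rate R = (F_in − F_out)/L = (312.93 − 150.975) / 319000 m = 5.077e-04 mm/s.
R = 5.077e-04 × 3600 = 1.83 mm/hr.

R ≈ 1.83 mm/hr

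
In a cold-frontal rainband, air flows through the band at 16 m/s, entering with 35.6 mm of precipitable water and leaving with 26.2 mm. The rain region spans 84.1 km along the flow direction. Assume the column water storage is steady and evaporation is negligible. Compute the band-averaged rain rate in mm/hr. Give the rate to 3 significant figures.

R ≈ 6.44 mm/hr

Column moisture flux per unit crosswind length is F = V × PW.
Inflow: F_in = 16 × 35.6 = 569.6 mm·m/s
Outflow: F_out = 16 × 26.2 = 419.2 mm·m/s
Steady-state rate R = (F_in − F_out)/L = (569.6 − 419.2) / 84100 m = 1.788e-03 mm/s.
R = 1.788e-03 × 3600 = 6.44 mm/hr.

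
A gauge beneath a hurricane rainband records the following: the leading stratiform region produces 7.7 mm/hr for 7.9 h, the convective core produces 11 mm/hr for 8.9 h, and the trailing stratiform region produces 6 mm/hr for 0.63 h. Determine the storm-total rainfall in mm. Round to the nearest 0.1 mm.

Total = Σ Rᵢ Δtᵢ = 7.7 × 7.9 + 11 × 8.9 + 6 × 0.63
      = 60.83 + 97.9 + 3.78 = 162.5 mm.

total ≈ 162.5 mm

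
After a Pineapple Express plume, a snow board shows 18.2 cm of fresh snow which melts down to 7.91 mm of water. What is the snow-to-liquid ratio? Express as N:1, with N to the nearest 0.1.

ratio ≈ 23.0

Ratio = snow depth / SWE = 182 mm / 7.91 mm = 23.0, i.e. 23.0:1.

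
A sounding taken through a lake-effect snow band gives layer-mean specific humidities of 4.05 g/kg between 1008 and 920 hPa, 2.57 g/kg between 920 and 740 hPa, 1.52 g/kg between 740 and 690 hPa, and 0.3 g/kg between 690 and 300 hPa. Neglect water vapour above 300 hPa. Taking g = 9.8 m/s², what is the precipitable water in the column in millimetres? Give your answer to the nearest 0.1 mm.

PW ≈ 10.3 mm

Precipitable water is the column-integrated vapour mass per unit area: PW = (1/g) Σ q̄ Δp, with q in kg/kg and Δp in Pa (1 kg/m² of water = 1 mm).
Layer 1008–920 hPa: Δp = 88 hPa = 8800 Pa, q̄ = 0.00405 kg/kg → 0.00405 × 8800 / 9.8 = 3.64 mm
Layer 920–740 hPa: Δp = 180 hPa = 18000 Pa, q̄ = 0.00257 kg/kg → 0.00257 × 18000 / 9.8 = 4.72 mm
Layer 740–690 hPa: Δp = 50 hPa = 5000 Pa, q̄ = 0.00152 kg/kg → 0.00152 × 5000 / 9.8 = 0.78 mm
Layer 690–300 hPa: Δp = 390 hPa = 39000 Pa, q̄ = 0.0003 kg/kg → 0.0003 × 39000 / 9.8 = 1.19 mm
PW = 3.64 + 4.72 + 0.78 + 1.19 = 10.33 ≈ 10.3 mm.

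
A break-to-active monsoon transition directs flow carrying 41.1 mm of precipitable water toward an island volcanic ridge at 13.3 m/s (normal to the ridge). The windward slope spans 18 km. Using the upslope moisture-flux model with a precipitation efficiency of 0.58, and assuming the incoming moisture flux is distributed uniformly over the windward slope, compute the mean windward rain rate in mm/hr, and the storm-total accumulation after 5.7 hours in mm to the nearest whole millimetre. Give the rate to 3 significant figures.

Incoming column moisture flux per unit ridge length: F = V × PW = 13.3 × 41.1 = 546.63 mm·m/s.
Spread over the 18 km slope with efficiency ε = 0.58: R = ε·F/W = 0.58 × 546.63 / 18000 m = 1.761e-02 mm/s.
R = 1.761e-02 × 3600 = 63.4 mm/hr.
Over 5.7 h: total = 63.4 × 5.7 = 361.38 ≈ 361 mm.

R ≈ 63.4 mm/hr; total ≈ 361 mm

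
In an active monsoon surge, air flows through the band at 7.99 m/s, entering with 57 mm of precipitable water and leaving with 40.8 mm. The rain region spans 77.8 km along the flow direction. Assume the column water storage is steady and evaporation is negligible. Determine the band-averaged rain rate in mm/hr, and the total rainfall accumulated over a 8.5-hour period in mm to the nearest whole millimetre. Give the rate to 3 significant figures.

R ≈ 5.99 mm/hr; total ≈ 51 mm

Column moisture flux per unit crosswind length is F = V × PW.
Inflow: F_in = 7.99 × 57 = 455.43 mm·m/s
Outflow: F_out = 7.99 × 40.8 = 325.992 mm·m/s
Steady-state rate R = (F_in − F_out)/L = (455.43 − 325.992) / 77800 m = 1.664e-03 mm/s.
R = 1.664e-03 × 3600 = 5.99 mm/hr.
Over 8.5 h: total = 5.99 × 8.5 = 50.915 ≈ 51 mm.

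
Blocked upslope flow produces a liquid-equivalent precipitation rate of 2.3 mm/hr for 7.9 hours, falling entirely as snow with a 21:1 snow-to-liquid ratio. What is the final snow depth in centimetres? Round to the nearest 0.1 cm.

Liquid-equivalent depth = 2.3 × 7.9 = 18.17 mm.
Snow depth = 18.17 mm × 21 = 381.57 mm = 38.2 cm.

snow depth ≈ 38.2 cm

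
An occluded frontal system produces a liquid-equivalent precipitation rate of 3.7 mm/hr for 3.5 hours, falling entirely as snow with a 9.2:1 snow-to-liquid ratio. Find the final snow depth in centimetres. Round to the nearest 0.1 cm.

snow depth ≈ 11.9 cm

Liquid-equivalent depth = 3.7 × 3.5 = 12.95 mm.
Snow depth = 12.95 mm × 9.2 = 119.14 mm = 11.9 cm.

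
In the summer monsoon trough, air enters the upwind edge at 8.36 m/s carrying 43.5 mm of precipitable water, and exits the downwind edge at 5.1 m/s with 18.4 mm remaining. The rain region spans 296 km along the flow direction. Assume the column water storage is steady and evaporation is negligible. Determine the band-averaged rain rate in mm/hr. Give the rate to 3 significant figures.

Column moisture flux per unit crosswind length is F = V × PW.
Inflow: F_in = 8.36 × 43.5 = 363.66 mm·m/s
Outflow: F_out = 5.1 × 18.4 = 93.84 mm·m/s
Steady-state rate R = (F_in − F_out)/L = (363.66 − 93.84) / 296000 m = 9.116e-04 mm/s.
R = 9.116e-04 × 3600 = 3.28 mm/hr.

R ≈ 3.28 mm/hr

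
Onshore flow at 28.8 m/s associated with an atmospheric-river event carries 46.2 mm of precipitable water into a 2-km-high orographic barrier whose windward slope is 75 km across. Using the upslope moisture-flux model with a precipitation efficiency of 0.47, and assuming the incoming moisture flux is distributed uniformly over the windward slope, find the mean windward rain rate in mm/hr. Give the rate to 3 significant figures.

R ≈ 30.0 mm/hr

Incoming column moisture flux per unit ridge length: F = V × PW = 28.8 × 46.2 = 1330.56 mm·m/s.
Spread over the 75 km slope with efficiency ε = 0.47: R = ε·F/W = 0.47 × 1330.56 / 75000 m = 8.338e-03 mm/s.
R = 8.338e-03 × 3600 = 30.0 mm/hr.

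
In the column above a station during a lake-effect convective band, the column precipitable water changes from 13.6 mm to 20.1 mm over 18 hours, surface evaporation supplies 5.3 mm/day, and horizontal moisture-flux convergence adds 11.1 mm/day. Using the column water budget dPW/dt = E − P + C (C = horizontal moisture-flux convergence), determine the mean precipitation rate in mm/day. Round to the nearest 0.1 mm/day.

dPW/dt = (20.1 − 13.6) mm / (18/24 day) = +8.667 mm/day.
P = E + C − dPW/dt = 5.3 + (11.1) − (+8.667) = 7.7 mm/day.

P ≈ 7.7 mm/day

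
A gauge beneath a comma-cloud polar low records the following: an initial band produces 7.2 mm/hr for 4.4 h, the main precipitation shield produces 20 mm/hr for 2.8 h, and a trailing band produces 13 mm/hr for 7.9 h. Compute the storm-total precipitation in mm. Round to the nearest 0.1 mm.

total ≈ 190.4 mm

Total = Σ Rᵢ Δtᵢ = 7.2 × 4.4 + 20 × 2.8 + 13 × 7.9
      = 31.68 + 56 + 102.7 = 190.4 mm.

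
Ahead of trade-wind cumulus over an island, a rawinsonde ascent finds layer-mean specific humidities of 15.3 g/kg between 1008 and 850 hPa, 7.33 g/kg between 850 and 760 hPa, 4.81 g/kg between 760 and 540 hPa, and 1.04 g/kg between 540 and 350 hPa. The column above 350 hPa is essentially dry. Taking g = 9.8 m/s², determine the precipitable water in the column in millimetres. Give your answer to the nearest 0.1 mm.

PW ≈ 44.2 mm

Precipitable water is the column-integrated vapour mass per unit area: PW = (1/g) Σ q̄ Δp, with q in kg/kg and Δp in Pa (1 kg/m² of water = 1 mm).
Layer 1008–850 hPa: Δp = 158 hPa = 15800 Pa, q̄ = 0.0153 kg/kg → 0.0153 × 15800 / 9.8 = 24.67 mm
Layer 850–760 hPa: Δp = 90 hPa = 9000 Pa, q̄ = 0.00733 kg/kg → 0.00733 × 9000 / 9.8 = 6.73 mm
Layer 760–540 hPa: Δp = 220 hPa = 22000 Pa, q̄ = 0.00481 kg/kg → 0.00481 × 22000 / 9.8 = 10.80 mm
Layer 540–350 hPa: Δp = 190 hPa = 19000 Pa, q̄ = 0.00104 kg/kg → 0.00104 × 19000 / 9.8 = 2.02 mm
PW = 24.67 + 6.73 + 10.80 + 2.02 = 44.22 ≈ 44.2 mm.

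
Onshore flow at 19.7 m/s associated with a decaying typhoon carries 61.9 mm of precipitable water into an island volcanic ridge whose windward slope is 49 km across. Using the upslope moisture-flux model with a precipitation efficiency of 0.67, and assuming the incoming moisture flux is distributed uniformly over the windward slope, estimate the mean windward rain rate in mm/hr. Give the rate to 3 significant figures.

Incoming column moisture flux per unit ridge length: F = V × PW = 19.7 × 61.9 = 1219.43 mm·m/s.
Spread over the 49 km slope with efficiency ε = 0.67: R = ε·F/W = 0.67 × 1219.43 / 49000 m = 1.667e-02 mm/s.
R = 1.667e-02 × 3600 = 60.0 mm/hr.

R ≈ 60.0 mm/hr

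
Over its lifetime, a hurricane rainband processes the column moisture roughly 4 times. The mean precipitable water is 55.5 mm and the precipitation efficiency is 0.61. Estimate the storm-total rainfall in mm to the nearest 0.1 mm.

Each cycle deposits ε × PW = 0.61 × 55.5 = 33.855 mm.
Over 4 cycles: 4 × 33.855 = 135.4 mm.

rainfall ≈ 135.4 mm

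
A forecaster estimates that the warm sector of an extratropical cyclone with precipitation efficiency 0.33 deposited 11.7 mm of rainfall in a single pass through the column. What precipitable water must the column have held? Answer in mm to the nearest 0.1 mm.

PW ≈ 35.5 mm

PW = rainfall / ε = 11.7 / 0.33 = 35.5 mm.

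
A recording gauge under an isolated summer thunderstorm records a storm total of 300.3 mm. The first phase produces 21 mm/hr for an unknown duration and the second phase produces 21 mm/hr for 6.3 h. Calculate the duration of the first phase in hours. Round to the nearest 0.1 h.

duration ≈ 8.0 h

Known phases: 21 × 6.3 = 132.3 mm.
Remaining depth = 300.3 − 132.3 = 168 mm.
Duration = 168 / 21 = 8.0 h.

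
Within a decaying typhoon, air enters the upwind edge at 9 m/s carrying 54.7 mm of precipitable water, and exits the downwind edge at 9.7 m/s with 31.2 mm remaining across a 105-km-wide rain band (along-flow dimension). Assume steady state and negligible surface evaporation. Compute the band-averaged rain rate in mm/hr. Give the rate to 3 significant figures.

R ≈ 6.50 mm/hr

Column moisture flux per unit crosswind length is F = V × PW.
Inflow: F_in = 9 × 54.7 = 492.3 mm·m/s
Outflow: F_out = 9.7 × 31.2 = 302.64 mm·m/s
Steady-state rate R = (F_in − F_out)/L = (492.3 − 302.64) / 105000 m = 1.806e-03 mm/s.
R = 1.806e-03 × 3600 = 6.50 mm/hr.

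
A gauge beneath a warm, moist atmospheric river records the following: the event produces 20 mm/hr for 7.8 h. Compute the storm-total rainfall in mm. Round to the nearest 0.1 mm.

total ≈ 156.0 mm

Total = Σ Rᵢ Δtᵢ = 20 × 7.8
      = 156 = 156.0 mm.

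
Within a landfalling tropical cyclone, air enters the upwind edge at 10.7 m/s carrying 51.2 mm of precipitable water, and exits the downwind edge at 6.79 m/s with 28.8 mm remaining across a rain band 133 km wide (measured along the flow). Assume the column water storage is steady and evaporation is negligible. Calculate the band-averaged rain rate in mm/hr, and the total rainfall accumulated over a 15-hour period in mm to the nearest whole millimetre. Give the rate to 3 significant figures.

R ≈ 9.54 mm/hr; total ≈ 143 mm

Column moisture flux per unit crosswind length is F = V × PW.
Inflow: F_in = 10.7 × 51.2 = 547.84 mm·m/s
Outflow: F_out = 6.79 × 28.8 = 195.552 mm·m/s
Steady-state rate R = (F_in − F_out)/L = (547.84 − 195.552) / 133000 m = 2.649e-03 mm/s.
R = 2.649e-03 × 3600 = 9.54 mm/hr.
Over 15 h: total = 9.54 × 15 = 143.1 ≈ 143 mm.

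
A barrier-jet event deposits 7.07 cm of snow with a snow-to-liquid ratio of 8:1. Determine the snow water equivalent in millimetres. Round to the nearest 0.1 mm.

SWE = snow depth / ratio = 7.07 cm / 8 = 0.884 cm = 8.8 mm.

SWE ≈ 8.8 mm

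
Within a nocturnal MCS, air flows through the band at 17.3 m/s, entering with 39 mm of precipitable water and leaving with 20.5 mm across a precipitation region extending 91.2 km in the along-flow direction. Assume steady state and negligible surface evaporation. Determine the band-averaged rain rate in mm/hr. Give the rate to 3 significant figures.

Column moisture flux per unit crosswind length is F = V × PW.
Inflow: F_in = 17.3 × 39 = 674.7 mm·m/s
Outflow: F_out = 17.3 × 20.5 = 354.65 mm·m/s
Steady-state rate R = (F_in − F_out)/L = (674.7 − 354.65) / 91200 m = 3.509e-03 mm/s.
R = 3.509e-03 × 3600 = 12.6 mm/hr.

R ≈ 12.6 mm/hr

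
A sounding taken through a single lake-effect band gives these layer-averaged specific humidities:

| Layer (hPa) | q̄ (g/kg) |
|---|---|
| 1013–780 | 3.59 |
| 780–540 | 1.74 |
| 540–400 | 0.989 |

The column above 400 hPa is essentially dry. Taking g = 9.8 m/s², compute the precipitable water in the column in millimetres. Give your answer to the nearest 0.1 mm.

PW ≈ 14.2 mm

Precipitable water is the column-integrated vapour mass per unit area: PW = (1/g) Σ q̄ Δp, with q in kg/kg and Δp in Pa (1 kg/m² of water = 1 mm).
Layer 1013–780 hPa: Δp = 233 hPa = 23300 Pa, q̄ = 0.00359 kg/kg → 0.00359 × 23300 / 9.8 = 8.54 mm
Layer 780–540 hPa: Δp = 240 hPa = 24000 Pa, q̄ = 0.00174 kg/kg → 0.00174 × 24000 / 9.8 = 4.26 mm
Layer 540–400 hPa: Δp = 140 hPa = 14000 Pa, q̄ = 0.000989 kg/kg → 0.000989 × 14000 / 9.8 = 1.41 mm
PW = 8.54 + 4.26 + 1.41 = 14.21 ≈ 14.2 mm.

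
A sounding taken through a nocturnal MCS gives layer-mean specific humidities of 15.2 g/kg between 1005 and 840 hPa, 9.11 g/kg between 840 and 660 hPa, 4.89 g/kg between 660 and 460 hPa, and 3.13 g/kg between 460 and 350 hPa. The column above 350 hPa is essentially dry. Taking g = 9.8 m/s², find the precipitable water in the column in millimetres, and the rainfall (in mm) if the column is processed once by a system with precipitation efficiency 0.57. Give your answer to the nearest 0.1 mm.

PW ≈ 55.8 mm; rainfall ≈ 31.8 mm

Precipitable water is the column-integrated vapour mass per unit area: PW = (1/g) Σ q̄ Δp, with q in kg/kg and Δp in Pa (1 kg/m² of water = 1 mm).
Layer 1005–840 hPa: Δp = 165 hPa = 16500 Pa, q̄ = 0.0152 kg/kg → 0.0152 × 16500 / 9.8 = 25.59 mm
Layer 840–660 hPa: Δp = 180 hPa = 18000 Pa, q̄ = 0.00911 kg/kg → 0.00911 × 18000 / 9.8 = 16.73 mm
Layer 660–460 hPa: Δp = 200 hPa = 20000 Pa, q̄ = 0.00489 kg/kg → 0.00489 × 20000 / 9.8 = 9.98 mm
Layer 460–350 hPa: Δp = 110 hPa = 11000 Pa, q̄ = 0.00313 kg/kg → 0.00313 × 11000 / 9.8 = 3.51 mm
PW = 25.59 + 16.73 + 9.98 + 3.51 = 55.81 ≈ 55.8 mm.
Rainfall = ε × PW = 0.57 × 55.8 = 31.8 mm.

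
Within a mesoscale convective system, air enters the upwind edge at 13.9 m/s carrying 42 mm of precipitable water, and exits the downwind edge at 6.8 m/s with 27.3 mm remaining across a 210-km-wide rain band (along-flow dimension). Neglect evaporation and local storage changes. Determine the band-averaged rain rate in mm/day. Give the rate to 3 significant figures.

R ≈ 164 mm/day

Column moisture flux per unit crosswind length is F = V × PW.
Inflow: F_in = 13.9 × 42 = 583.8 mm·m/s
Outflow: F_out = 6.8 × 27.3 = 185.64 mm·m/s
Steady-state rate R = (F_in − F_out)/L = (583.8 − 185.64) / 210000 m = 1.896e-03 mm/s.
R = 1.896e-03 × 3600 × 24 = 164 mm/day.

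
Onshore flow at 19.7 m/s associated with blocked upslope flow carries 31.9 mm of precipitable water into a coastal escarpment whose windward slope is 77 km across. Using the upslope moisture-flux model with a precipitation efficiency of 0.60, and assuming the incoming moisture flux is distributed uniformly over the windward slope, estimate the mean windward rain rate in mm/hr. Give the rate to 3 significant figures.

R ≈ 17.6 mm/hr

Incoming column moisture flux per unit ridge length: F = V × PW = 19.7 × 31.9 = 628.43 mm·m/s.
Spread over the 77 km slope with efficiency ε = 0.60: R = ε·F/W = 0.60 × 628.43 / 77000 m = 4.897e-03 mm/s.
R = 4.897e-03 × 3600 = 17.6 mm/hr.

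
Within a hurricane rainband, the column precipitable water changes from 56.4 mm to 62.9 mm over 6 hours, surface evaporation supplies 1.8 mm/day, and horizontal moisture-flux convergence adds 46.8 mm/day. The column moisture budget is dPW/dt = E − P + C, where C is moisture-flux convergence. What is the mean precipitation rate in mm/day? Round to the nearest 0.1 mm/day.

P ≈ 22.6 mm/day

dPW/dt = (62.9 − 56.4) mm / (6/24 day) = +26.000 mm/day.
P = E + C − dPW/dt = 1.8 + (46.8) − (+26.000) = 22.6 mm/day.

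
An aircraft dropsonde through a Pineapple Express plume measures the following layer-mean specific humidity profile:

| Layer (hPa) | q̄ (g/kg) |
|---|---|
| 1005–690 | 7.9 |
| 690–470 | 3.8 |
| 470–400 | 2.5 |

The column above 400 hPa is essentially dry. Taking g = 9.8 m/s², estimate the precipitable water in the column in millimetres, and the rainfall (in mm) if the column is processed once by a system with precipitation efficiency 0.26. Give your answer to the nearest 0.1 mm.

Precipitable water is the column-integrated vapour mass per unit area: PW = (1/g) Σ q̄ Δp, with q in kg/kg and Δp in Pa (1 kg/m² of water = 1 mm).
Layer 1005–690 hPa: Δp = 315 hPa = 31500 Pa, q̄ = 0.0079 kg/kg → 0.0079 × 31500 / 9.8 = 25.39 mm
Layer 690–470 hPa: Δp = 220 hPa = 22000 Pa, q̄ = 0.0038 kg/kg → 0.0038 × 22000 / 9.8 = 8.53 mm
Layer 470–400 hPa: Δp = 70 hPa = 7000 Pa, q̄ = 0.0025 kg/kg → 0.0025 × 7000 / 9.8 = 1.79 mm
PW = 25.39 + 8.53 + 1.79 = 35.71 ≈ 35.7 mm.
Rainfall = ε × PW = 0.26 × 35.7 = 9.3 mm.

PW ≈ 35.7 mm; rainfall ≈ 9.3 mm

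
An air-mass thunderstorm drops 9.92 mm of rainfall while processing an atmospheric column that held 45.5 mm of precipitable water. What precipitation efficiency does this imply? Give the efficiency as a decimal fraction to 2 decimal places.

ε = rainfall / PW = 9.92 / 45.5 = 0.22.

ε ≈ 0.22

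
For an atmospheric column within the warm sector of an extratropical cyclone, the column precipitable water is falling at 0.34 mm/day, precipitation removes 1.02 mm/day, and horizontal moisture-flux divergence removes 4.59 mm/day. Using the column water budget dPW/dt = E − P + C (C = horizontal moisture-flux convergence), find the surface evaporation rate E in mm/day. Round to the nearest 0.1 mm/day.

E ≈ 5.3 mm/day

dPW/dt = -0.34 mm/day.
E = dPW/dt + P − C = (-0.34) + 1.02 − (-4.59) = 5.3 mm/day.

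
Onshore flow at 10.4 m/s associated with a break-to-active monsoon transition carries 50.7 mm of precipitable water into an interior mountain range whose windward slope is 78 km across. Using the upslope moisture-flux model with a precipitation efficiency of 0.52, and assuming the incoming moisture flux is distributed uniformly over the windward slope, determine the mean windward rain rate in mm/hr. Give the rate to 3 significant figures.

Incoming column moisture flux per unit ridge length: F = V × PW = 10.4 × 50.7 = 527.28 mm·m/s.
Spread over the 78 km slope with efficiency ε = 0.52: R = ε·F/W = 0.52 × 527.28 / 78000 m = 3.515e-03 mm/s.
R = 3.515e-03 × 3600 = 12.7 mm/hr.

R ≈ 12.7 mm/hr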